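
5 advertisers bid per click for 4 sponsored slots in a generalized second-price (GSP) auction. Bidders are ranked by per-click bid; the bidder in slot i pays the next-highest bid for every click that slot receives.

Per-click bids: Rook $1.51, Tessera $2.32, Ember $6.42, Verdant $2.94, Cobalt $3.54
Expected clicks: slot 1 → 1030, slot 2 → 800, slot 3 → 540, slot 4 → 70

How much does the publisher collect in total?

Per-click bids in order: $6.42 (Ember) > $3.54 (Cobalt) > $2.94 (Verdant) > $2.32 (Tessera) > $1.51 (Rook)
Slot 1: Ember pays $3.54 × 1030 = $3646.20
Slot 2: Cobalt pays $2.94 × 800 = $2352.00
Slot 3: Verdant pays $2.32 × 540 = $1252.80
Slot 4: Tessera pays $1.51 × 70 = $105.70
Total = $7356.70

Total revenue: $7356.70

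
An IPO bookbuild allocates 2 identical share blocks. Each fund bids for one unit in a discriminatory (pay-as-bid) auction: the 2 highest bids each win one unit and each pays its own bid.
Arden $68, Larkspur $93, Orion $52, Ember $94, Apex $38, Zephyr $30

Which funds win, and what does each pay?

Sorting: 94 (Ember), 93 (Larkspur), 68 (Arden), 52 (Orion), …
Winners (2 units): Ember, Larkspur.
Each winner pays its own bid: Ember $94, Larkspur $93.

Ember $94, Larkspur $93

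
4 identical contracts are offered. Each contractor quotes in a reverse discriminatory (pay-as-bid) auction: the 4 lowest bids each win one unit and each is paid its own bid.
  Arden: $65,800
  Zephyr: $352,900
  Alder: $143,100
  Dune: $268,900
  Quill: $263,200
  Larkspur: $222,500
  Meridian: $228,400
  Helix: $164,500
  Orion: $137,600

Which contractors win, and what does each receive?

Bids ranked low→high: 65,800 (Arden), 137,600 (Orion), 143,100 (Alder), 164,500 (Helix), 222,500 (Larkspur), 228,400 (Meridian), …
Lowest 4: Arden, Orion, Alder, Helix.
Each winner is paid its own bid: Arden $65,800, Orion $137,600, Alder $143,100, Helix $164,500.

Arden $65,800, Orion $137,600, Alder $143,100, Helix $164,500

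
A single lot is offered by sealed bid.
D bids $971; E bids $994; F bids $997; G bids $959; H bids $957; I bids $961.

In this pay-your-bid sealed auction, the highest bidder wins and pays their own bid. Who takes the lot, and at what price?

Sorting bids: 997 (F) > 994 (E) > 971 (D) > 961 (I) > 959 (G) > 957 (H)
First-price: F pays what they bid, $997.

F pays $997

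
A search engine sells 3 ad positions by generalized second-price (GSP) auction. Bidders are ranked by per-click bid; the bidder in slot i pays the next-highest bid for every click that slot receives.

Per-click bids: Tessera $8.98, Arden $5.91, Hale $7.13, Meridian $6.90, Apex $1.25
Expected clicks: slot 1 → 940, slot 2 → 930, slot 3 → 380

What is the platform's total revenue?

Per-click bids in order: $8.98 (Tessera) > $7.13 (Hale) > $6.90 (Meridian) > $5.91 (Arden) > …
Slot 1: Tessera pays $7.13 × 940 = $6702.20
Slot 2: Hale pays $6.90 × 930 = $6417.00
Slot 3: Meridian pays $5.91 × 380 = $2245.80
Total = $15365.00

Total revenue: $15365.00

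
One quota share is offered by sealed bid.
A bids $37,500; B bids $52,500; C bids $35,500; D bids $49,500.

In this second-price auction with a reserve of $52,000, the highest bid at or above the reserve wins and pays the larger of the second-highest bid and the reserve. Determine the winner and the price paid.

Sorting bids: 52,500 (B) > 49,500 (D) > 37,500 (A) > 35,500 (C)
Highest eligible bid: B at $52,500.
Second-highest bid $49,500 is below the reserve $52,000, so the reserve binds → payment $52,000.

B pays $52,000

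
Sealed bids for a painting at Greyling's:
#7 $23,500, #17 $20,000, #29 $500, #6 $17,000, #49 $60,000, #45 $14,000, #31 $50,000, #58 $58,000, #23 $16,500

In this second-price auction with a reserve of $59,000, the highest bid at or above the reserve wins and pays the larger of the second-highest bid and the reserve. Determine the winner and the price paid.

Sorting bids: 60,000 (#49) > 58,000 (#58) > 50,000 (#31) > 23,500 (#7) > 20,000 (#17) > 17,000 (#6) > …
#49 has the top bid at or above the reserve ($60,000).
Second-highest bid $58,000 is below the reserve $59,000, so the reserve binds → payment $59,000.

#49 pays $59,000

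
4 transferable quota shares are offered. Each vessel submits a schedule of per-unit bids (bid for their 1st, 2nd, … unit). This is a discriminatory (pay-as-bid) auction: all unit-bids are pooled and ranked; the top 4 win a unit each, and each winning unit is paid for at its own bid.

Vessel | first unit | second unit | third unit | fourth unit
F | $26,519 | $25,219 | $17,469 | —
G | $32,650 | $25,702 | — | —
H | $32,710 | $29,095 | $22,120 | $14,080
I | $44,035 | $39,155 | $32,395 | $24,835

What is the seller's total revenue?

Total revenue: $148,550

All unit-bids, highest first — top 4: 44,035 (I-1), 39,155 (I-2), 32,710 (H-1), 32,650 (G-1)
Next rejected bid: $32,395 (not a price — pay-as-bid).
Each winning unit pays its own bid.
Revenue = 44,035 + 39,155 + 32,710 + 32,650 = $148,550.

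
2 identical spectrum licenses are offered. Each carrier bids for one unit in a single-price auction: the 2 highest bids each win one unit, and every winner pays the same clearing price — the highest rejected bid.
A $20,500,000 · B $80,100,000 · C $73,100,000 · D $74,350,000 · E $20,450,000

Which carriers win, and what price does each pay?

B, D; each pays $73,100,000

Ordering the bids: 80,100,000 (B), 74,350,000 (D), 73,100,000 (C), 20,500,000 (A), …
The 2 highest are B, D.
First losing bid is C's $73,100,000, which sets the uniform price.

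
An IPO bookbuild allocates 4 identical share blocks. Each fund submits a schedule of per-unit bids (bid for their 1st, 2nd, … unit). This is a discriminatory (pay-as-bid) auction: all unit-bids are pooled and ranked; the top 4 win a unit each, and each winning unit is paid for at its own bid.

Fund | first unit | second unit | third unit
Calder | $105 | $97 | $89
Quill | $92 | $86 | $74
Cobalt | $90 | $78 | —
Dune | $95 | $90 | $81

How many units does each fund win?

Calder 2, Dune 1, Quill 1

Merging the schedules and taking the best 4: 105 (Calder-1), 97 (Calder-2), 95 (Dune-1), 92 (Quill-1)
Next rejected bid: $90 (not a price — pay-as-bid).
Allocation: Calder 2, Dune 1, Quill 1.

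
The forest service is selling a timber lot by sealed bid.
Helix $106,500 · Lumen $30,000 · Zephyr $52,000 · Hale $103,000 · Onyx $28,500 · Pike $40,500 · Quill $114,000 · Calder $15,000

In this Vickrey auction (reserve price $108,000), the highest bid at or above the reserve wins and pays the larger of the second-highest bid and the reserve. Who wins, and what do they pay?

Bids ranked: 114,000 (Quill) > 106,500 (Helix) > 103,000 (Hale) > 52,000 (Zephyr) > 40,500 (Pike) > 30,000 (Lumen) > …
Highest eligible bid: Quill at $114,000.
Second-highest bid $106,500 is below the reserve $108,000, so the reserve binds → payment $108,000.

Quill pays $108,000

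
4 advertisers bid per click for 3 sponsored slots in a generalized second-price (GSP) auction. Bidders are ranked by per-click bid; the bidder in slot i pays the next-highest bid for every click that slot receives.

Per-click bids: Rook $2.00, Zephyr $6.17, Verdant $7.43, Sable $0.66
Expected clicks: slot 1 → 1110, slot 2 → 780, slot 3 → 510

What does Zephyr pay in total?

Per-click bids in order: $7.43 (Verdant) > $6.17 (Zephyr) > $2.00 (Rook) > $0.66 (Sable)
Zephyr holds slot 2 → pays next bid $2.00 × 780 clicks = $1560.00.

Zephyr pays $1560.00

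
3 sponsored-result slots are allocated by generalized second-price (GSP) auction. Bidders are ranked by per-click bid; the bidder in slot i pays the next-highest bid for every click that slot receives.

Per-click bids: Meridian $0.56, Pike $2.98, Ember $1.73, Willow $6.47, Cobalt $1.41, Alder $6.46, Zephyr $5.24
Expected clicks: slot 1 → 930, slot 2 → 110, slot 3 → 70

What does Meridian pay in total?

Meridian pays $0.00

Ranked by bid: $6.47 (Willow) > $6.46 (Alder) > $5.24 (Zephyr) > $2.98 (Pike) > …
Meridian ranks below slot 3 → no slot, pays nothing.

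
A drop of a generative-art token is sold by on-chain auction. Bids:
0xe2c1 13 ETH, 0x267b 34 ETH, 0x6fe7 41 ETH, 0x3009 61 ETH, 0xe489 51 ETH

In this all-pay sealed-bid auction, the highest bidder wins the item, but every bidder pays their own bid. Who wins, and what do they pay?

0x3009 pays 61 ETH

Bids in order: 61 (0x3009) > 51 (0xe489) > 41 (0x6fe7) > 34 (0x267b) > 13 (0xe2c1)
0x3009 is highest and takes the item; every bidder forfeits their bid.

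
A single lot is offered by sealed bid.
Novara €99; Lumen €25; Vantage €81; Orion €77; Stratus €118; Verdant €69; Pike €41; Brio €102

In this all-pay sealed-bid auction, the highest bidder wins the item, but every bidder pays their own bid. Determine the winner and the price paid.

Stratus pays €118

Bids in order: 118 (Stratus) > 102 (Brio) > 99 (Novara) > 81 (Vantage) > 77 (Orion) > 69 (Verdant) > …
Stratus wins with the top bid; all bids are sunk regardless.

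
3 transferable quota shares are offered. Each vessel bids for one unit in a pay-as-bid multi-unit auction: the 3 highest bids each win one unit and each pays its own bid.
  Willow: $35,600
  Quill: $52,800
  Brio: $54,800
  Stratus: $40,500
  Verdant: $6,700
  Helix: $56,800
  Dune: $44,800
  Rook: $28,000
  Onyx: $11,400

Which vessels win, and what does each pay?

Ordering the bids: 56,800 (Helix), 54,800 (Brio), 52,800 (Quill), 44,800 (Dune), 40,500 (Stratus), …
Top 3: Helix, Brio, Quill.
Each winner pays its own bid: Helix $56,800, Brio $54,800, Quill $52,800.

Helix $56,800, Brio $54,800, Quill $52,800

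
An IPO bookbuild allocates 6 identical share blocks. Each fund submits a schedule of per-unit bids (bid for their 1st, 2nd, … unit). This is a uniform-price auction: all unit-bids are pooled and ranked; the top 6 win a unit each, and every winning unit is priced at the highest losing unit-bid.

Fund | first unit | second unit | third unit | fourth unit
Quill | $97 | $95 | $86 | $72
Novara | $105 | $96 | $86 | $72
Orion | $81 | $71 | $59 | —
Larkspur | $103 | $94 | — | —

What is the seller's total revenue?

Total revenue: $516

All unit-bids, highest first — top 6: 105 (Novara-1), 103 (Larkspur-1), 97 (Quill-1), 96 (Novara-2), 95 (Quill-2), 94 (Larkspur-2)
The (k+1)-th unit-bid is $86.
Allocation: Larkspur 2, Novara 2, Quill 2. Every unit priced at $86.
Revenue = 6 × 86 = $516.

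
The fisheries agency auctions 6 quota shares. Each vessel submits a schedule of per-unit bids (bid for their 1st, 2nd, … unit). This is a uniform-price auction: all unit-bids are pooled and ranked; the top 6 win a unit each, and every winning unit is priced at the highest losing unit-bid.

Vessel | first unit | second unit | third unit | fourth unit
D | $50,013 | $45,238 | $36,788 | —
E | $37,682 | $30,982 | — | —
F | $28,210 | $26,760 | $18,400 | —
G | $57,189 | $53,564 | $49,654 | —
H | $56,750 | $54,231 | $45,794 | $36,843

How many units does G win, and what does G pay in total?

G: 3 units, pays $137,382

Merging the schedules and taking the best 6: 57,189 (G-1), 56,750 (H-1), 54,231 (H-2), 53,564 (G-2), 50,013 (D-1), 49,654 (G-3)
The (k+1)-th unit-bid is $45,794.
G wins 3 unit(s) at $45,794 each.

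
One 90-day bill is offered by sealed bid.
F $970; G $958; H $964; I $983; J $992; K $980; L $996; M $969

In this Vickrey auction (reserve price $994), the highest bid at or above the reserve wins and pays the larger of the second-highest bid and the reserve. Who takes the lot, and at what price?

Vickrey auction (reserve price $994): the highest bid at or above the reserve wins and pays the larger of the second-highest bid and the reserve.
Bids ranked: 996 (L) > 992 (J) > 983 (I) > 980 (K) > 970 (F) > 969 (M) > …
Highest eligible bid: L at $996.
max(second-highest $992, reserve $994) = $994.

L pays $994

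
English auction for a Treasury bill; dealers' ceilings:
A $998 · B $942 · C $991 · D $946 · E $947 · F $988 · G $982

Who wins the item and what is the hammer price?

Rule: the price rises until one bidder remains; the winner pays the price at which the last rival dropped out.
Limits ranked: 998 (A) > 991 (C) > 988 (F) > 982 (G) > 947 (E) > 946 (D) > …
Once the price passes $991, only A is left; the hammer falls at C's limit of $991.

A wins at $991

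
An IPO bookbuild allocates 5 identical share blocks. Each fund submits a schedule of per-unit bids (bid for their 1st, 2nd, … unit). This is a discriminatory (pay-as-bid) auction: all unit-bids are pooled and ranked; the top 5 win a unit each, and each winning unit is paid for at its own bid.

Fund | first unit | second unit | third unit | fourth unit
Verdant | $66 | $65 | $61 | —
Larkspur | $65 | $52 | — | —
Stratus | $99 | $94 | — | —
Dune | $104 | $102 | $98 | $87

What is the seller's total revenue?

Total revenue: $497

All unit-bids, highest first — top 5: 104 (Dune-1), 102 (Dune-2), 99 (Stratus-1), 98 (Dune-3), 94 (Stratus-2)
Next rejected bid: $87 (not a price — pay-as-bid).
Each winning unit pays its own bid.
Revenue = 104 + 102 + 99 + 98 + 94 = $497.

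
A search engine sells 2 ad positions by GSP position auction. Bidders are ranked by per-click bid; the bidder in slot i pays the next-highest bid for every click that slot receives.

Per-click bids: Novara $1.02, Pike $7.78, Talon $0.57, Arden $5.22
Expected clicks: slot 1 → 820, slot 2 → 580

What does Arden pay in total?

Ranked by bid: $7.78 (Pike) > $5.22 (Arden) > $1.02 (Novara) > …
Arden holds slot 2 → pays next bid $1.02 × 580 clicks = $591.60.

Arden pays $591.60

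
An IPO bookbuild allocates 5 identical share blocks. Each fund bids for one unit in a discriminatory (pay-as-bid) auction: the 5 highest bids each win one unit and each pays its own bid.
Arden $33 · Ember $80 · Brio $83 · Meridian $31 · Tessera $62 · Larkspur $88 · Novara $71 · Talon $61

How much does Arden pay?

Bids ranked high→low: 88 (Larkspur), 83 (Brio), 80 (Ember), 71 (Novara), 62 (Tessera), 61 (Talon), 33 (Arden), …
The 5 highest are Larkspur, Brio, Ember, Novara, Tessera.
Arden does not win → $0.

Arden pays $0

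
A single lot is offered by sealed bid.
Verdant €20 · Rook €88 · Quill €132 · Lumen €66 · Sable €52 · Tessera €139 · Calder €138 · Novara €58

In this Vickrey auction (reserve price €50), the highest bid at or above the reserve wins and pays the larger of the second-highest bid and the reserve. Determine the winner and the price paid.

Vickrey auction (reserve price €50): the highest bid at or above the reserve wins and pays the larger of the second-highest bid and the reserve.
Bids ranked: 139 (Tessera) > 138 (Calder) > 132 (Quill) > 88 (Rook) > 66 (Lumen) > 58 (Novara) > …
Tessera has the top bid at or above the reserve (€139).
Second-highest bid €138 exceeds the reserve €50 → payment €138.

Tessera pays €138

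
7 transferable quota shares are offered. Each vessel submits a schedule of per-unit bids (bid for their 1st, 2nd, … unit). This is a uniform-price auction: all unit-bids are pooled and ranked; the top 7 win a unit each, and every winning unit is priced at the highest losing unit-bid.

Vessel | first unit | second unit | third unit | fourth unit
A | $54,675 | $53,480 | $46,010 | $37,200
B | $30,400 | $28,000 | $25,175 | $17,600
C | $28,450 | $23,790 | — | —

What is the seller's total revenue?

Total revenue: $176,225

Pooled unit-bids ranked (top 7): 54,675 (A-1), 53,480 (A-2), 46,010 (A-3), 37,200 (A-4), 30,400 (B-1), 28,450 (C-1), 28,000 (B-2)
Highest rejected unit-bid = $25,175.
Allocation: A 4, B 2, C 1. Every unit priced at $25,175.
Revenue = 7 × 25,175 = $176,225.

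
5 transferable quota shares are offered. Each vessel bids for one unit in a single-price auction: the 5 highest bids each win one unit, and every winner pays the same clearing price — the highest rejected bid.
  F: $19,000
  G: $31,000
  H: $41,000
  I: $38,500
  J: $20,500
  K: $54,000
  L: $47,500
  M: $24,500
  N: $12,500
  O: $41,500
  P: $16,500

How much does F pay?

F pays $0

Bids ranked high→low: 54,000 (K), 47,500 (L), 41,500 (O), 41,000 (H), 38,500 (I), 31,000 (G), 24,500 (M), …
Top 5: K, L, O, H, I.
Highest unsuccessful bid: $31,000 → clearing price.
F does not win → pays $0.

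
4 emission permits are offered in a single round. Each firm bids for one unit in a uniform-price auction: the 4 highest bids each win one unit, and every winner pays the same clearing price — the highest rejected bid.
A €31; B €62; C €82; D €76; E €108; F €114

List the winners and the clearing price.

F, E, C, D; each pays €62

Sorting: 114 (F), 108 (E), 82 (C), 76 (D), 62 (B), 31 (A)
Winners (4 units): F, E, C, D.
Clearing price = highest rejected bid = €62.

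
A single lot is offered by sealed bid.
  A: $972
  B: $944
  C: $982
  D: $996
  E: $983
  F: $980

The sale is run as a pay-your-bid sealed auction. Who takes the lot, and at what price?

D pays $996

Sorting bids: 996 (D) > 983 (E) > 982 (C) > 980 (F) > 972 (A) > 944 (B)
D is highest → pays own bid, $996.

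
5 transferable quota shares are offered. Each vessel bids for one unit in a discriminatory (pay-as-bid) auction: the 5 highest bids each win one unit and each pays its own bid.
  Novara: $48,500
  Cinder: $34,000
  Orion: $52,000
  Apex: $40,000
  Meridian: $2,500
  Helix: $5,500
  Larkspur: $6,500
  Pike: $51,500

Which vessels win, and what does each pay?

Sorting: 52,000 (Orion), 51,500 (Pike), 48,500 (Novara), 40,000 (Apex), 34,000 (Cinder), 6,500 (Larkspur), 5,500 (Helix), …
The 5 highest are Orion, Pike, Novara, Apex, Cinder.
Each winner pays its own bid: Orion $52,000, Pike $51,500, Novara $48,500, Apex $40,000, Cinder $34,000.

Orion $52,000, Pike $51,500, Novara $48,500, Apex $40,000, Cinder $34,000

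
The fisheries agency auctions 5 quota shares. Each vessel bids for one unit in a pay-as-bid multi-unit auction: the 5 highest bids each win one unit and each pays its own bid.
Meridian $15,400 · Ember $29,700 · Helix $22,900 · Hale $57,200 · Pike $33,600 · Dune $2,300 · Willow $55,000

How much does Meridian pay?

Bids ranked high→low: 57,200 (Hale), 55,000 (Willow), 33,600 (Pike), 29,700 (Ember), 22,900 (Helix), 15,400 (Meridian), 2,300 (Dune)
Winners (5 units): Hale, Willow, Pike, Ember, Helix.
Meridian does not win → $0.

Meridian pays $0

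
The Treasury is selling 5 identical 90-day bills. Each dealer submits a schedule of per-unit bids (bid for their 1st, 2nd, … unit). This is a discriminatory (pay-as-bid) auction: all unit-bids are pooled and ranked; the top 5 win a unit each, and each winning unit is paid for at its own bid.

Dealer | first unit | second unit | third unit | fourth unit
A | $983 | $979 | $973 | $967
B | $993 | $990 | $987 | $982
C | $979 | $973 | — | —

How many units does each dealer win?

All unit-bids, highest first — top 5: 993 (B-1), 990 (B-2), 987 (B-3), 983 (A-1), 982 (B-4)
Next rejected bid: $979 (not a price — pay-as-bid).
Allocation: A 1, B 4.

A 1, B 4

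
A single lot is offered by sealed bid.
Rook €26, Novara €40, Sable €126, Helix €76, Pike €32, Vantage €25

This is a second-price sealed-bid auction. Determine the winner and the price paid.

Bids ranked: 126 (Sable) > 76 (Helix) > 40 (Novara) > 32 (Pike) > 26 (Rook) > 25 (Vantage)
Sable is highest; pays the second-highest bid, €76.

Sable pays €76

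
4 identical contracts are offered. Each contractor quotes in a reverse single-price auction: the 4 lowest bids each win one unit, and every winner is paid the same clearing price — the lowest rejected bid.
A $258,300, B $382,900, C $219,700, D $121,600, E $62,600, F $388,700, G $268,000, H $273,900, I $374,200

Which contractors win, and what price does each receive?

Ordering the bids: 62,600 (E), 121,600 (D), 219,700 (C), 258,300 (A), 268,000 (G), 273,900 (H), …
Winners (4 units): E, D, C, A.
Clearing price = lowest rejected bid = $268,000.

E, D, C, A; each is paid $268,000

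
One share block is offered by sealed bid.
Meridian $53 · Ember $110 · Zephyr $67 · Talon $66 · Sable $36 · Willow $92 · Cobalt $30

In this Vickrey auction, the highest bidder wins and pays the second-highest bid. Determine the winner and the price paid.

Rule: the highest bidder wins and pays the second-highest bid.
Bids ranked: 110 (Ember) > 92 (Willow) > 67 (Zephyr) > 66 (Talon) > 53 (Meridian) > 36 (Sable) > …
Ember is highest; pays the second-highest bid, $92.

Ember pays $92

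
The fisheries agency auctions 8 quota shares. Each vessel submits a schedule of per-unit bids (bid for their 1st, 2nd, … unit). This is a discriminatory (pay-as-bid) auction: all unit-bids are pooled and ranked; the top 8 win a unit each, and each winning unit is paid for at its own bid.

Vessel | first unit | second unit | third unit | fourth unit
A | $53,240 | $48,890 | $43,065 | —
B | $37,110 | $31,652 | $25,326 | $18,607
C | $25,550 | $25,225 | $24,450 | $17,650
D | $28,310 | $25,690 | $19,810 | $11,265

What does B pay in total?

Merging the schedules and taking the best 8: 53,240 (A-1), 48,890 (A-2), 43,065 (A-3), 37,110 (B-1), 31,652 (B-2), 28,310 (D-1), 25,690 (D-2), 25,550 (C-1)
Next rejected bid: $25,326 (not a price — pay-as-bid).
B's winning unit-bids: 37,110 + 31,652 = $68,762.

B pays $68,762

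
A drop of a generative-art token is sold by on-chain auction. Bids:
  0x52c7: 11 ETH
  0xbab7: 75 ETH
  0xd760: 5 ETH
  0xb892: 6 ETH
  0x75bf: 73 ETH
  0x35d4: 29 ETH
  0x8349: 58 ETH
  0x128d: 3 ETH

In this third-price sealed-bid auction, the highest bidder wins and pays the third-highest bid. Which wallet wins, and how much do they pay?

0xbab7 pays 58 ETH

Rule: the highest bidder wins and pays the third-highest bid.
Bids in order: 75 (0xbab7) > 73 (0x75bf) > 58 (0x8349) > 29 (0x35d4) > 11 (0x52c7) > 6 (0xb892) > …
0xbab7 is highest; pays the third-highest bid, 58 ETH.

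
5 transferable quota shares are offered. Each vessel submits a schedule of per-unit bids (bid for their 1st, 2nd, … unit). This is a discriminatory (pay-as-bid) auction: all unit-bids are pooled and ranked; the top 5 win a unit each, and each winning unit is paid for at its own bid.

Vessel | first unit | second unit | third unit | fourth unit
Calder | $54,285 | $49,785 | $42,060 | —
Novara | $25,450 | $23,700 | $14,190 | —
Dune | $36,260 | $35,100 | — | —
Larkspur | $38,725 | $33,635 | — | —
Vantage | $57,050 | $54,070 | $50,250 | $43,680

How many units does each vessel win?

Calder 2, Vantage 3

All unit-bids, highest first — top 5: 57,050 (Vantage-1), 54,285 (Calder-1), 54,070 (Vantage-2), 50,250 (Vantage-3), 49,785 (Calder-2)
Next rejected bid: $43,680 (not a price — pay-as-bid).
Allocation: Calder 2, Vantage 3.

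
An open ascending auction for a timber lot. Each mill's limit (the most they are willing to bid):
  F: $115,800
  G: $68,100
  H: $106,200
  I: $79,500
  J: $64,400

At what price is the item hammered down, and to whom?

Ascending (English) auction: the price rises until one bidder remains; the winner pays the price at which the last rival dropped out.
Sorting limits: 115,800 (F) > 106,200 (H) > 79,500 (I) > 68,100 (G) > 64,400 (J)
H is the last rival to drop out, at $106,200; F remains and wins at that price.

F wins at $106,200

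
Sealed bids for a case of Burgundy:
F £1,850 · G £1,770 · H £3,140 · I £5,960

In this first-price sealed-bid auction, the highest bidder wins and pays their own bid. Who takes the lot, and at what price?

Rule: the highest bidder wins and pays their own bid.
Sorting bids: 5,960 (I) > 3,140 (H) > 1,850 (F) > 1,770 (G)
I is highest → pays own bid, £5,960.

I pays £5,960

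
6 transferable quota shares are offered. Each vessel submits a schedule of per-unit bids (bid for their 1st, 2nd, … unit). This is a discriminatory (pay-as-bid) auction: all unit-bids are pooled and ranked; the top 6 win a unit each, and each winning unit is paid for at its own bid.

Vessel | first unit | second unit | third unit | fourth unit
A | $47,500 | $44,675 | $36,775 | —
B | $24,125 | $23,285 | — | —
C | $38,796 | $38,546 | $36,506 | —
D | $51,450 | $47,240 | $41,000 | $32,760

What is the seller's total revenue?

All unit-bids, highest first — top 6: 51,450 (D-1), 47,500 (A-1), 47,240 (D-2), 44,675 (A-2), 41,000 (D-3), 38,796 (C-1)
Next rejected bid: $38,546 (not a price — pay-as-bid).
Each winning unit pays its own bid.
Revenue = 51,450 + 47,500 + 47,240 + 44,675 + 41,000 + 38,796 = $270,661.

Total revenue: $270,661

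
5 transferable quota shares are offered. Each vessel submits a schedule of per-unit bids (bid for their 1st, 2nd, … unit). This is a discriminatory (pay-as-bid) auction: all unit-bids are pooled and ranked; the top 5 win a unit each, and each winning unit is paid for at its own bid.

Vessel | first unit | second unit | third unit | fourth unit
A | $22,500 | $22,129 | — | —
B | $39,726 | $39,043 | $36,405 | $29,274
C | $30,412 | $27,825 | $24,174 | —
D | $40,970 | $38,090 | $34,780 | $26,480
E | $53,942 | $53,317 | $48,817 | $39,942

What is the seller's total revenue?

Merging the schedules and taking the best 5: 53,942 (E-1), 53,317 (E-2), 48,817 (E-3), 40,970 (D-1), 39,942 (E-4)
Next rejected bid: $39,726 (not a price — pay-as-bid).
Each winning unit pays its own bid.
Revenue = 53,942 + 53,317 + 48,817 + 40,970 + 39,942 = $236,988.

Total revenue: $236,988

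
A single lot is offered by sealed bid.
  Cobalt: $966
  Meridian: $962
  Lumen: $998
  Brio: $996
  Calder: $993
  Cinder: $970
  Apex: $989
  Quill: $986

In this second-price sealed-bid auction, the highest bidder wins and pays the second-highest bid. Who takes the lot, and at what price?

Bids in order: 998 (Lumen) > 996 (Brio) > 993 (Calder) > 989 (Apex) > 986 (Quill) > 970 (Cinder) > …
Lumen is highest; pays the second-highest bid, $996.

Lumen pays $996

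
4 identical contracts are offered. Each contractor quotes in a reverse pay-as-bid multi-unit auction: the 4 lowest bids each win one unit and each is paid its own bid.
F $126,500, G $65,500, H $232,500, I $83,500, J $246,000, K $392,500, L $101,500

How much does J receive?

Sorting: 65,500 (G), 83,500 (I), 101,500 (L), 126,500 (F), 232,500 (H), 246,000 (J), …
The 4 lowest are G, I, L, F.
J does not win → $0.

J is paid $0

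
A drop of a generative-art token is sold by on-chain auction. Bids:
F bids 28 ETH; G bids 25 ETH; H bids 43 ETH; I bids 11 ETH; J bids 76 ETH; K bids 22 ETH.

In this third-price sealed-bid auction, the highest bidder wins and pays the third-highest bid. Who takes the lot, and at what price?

Sorting bids: 76 (J) > 43 (H) > 28 (F) > 25 (G) > 22 (K) > 11 (I)
J wins; payment is bid #3 in the ranking = 28 ETH.

J pays 28 ETH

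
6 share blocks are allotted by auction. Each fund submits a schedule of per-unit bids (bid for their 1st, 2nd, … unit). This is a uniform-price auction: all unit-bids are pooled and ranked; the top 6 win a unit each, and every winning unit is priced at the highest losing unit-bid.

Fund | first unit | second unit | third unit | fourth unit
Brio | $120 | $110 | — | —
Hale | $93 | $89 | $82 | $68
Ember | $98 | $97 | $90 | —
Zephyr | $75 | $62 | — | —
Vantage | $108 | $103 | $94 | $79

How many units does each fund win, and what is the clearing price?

Merging the schedules and taking the best 6: 120 (Brio-1), 110 (Brio-2), 108 (Vantage-1), 103 (Vantage-2), 98 (Ember-1), 97 (Ember-2)
Highest rejected unit-bid = $94.
Allocation: Brio 2, Ember 2, Vantage 2.

Brio 2, Ember 2, Vantage 2; clearing price $94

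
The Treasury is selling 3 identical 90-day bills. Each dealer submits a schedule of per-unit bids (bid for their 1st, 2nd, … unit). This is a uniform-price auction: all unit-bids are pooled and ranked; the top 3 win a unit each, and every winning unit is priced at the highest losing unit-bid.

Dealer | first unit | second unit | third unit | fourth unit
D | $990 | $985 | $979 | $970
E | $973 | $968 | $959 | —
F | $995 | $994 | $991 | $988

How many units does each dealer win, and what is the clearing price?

Pooled unit-bids ranked (top 3): 995 (F-1), 994 (F-2), 991 (F-3)
The (k+1)-th unit-bid is $990.
Allocation: F 3.

F 3; clearing price $990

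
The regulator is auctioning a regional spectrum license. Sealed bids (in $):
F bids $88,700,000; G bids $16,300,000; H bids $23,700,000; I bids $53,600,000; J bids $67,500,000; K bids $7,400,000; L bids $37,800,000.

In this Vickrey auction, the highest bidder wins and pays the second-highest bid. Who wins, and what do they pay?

Vickrey auction: the highest bidder wins and pays the second-highest bid.
Bids in order: 88,700,000 (F) > 67,500,000 (J) > 53,600,000 (I) > 37,800,000 (L) > 23,700,000 (H) > 16,300,000 (G) > …
F is highest; pays the second-highest bid, $67,500,000.

F pays $67,500,000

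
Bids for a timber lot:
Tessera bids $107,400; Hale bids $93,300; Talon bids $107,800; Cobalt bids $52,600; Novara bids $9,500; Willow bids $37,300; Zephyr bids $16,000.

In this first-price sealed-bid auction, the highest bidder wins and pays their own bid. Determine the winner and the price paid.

Sorting bids: 107,800 (Talon) > 107,400 (Tessera) > 93,300 (Hale) > 52,600 (Cobalt) > 37,300 (Willow) > 16,000 (Zephyr) > …
Talon has the highest bid and pays exactly that: $107,800.

Talon pays $107,800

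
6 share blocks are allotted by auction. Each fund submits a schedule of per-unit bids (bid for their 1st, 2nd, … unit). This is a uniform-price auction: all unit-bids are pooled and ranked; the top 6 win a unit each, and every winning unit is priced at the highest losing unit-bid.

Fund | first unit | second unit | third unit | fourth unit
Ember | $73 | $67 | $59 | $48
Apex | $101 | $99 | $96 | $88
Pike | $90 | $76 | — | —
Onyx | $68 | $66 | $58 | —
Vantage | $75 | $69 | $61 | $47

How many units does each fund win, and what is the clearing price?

Apex 4, Pike 2; clearing price $75

All unit-bids, highest first — top 6: 101 (Apex-1), 99 (Apex-2), 96 (Apex-3), 90 (Pike-1), 88 (Apex-4), 76 (Pike-2)
Highest rejected unit-bid = $75.
Allocation: Apex 4, Pike 2.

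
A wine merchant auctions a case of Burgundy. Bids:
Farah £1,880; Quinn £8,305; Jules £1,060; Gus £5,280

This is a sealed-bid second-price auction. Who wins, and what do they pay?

Bids ranked: 8,305 (Quinn) > 5,280 (Gus) > 1,880 (Farah) > 1,060 (Jules)
Quinn is highest; pays the second-highest bid, £5,280.

Quinn pays £5,280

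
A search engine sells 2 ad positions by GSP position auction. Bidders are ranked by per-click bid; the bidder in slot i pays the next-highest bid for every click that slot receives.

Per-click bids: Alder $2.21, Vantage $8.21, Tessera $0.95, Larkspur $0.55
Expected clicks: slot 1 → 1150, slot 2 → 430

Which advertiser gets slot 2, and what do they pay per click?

Ranked by bid: $8.21 (Vantage) > $2.21 (Alder) > $0.95 (Tessera) > …
Slot 2 goes to the second-ranked bidder, Alder, who pays the next bid down: $0.95/click.

Alder; $0.95 per click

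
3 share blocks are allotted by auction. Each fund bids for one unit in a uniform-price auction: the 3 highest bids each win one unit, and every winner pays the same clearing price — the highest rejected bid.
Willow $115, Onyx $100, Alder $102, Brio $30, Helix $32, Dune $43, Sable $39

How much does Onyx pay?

Sorting: 115 (Willow), 102 (Alder), 100 (Onyx), 43 (Dune), 39 (Sable), …
Winners (3 units): Willow, Alder, Onyx.
First losing bid is Dune's $43, which sets the uniform price.
Onyx wins → pays $43.

Onyx pays $43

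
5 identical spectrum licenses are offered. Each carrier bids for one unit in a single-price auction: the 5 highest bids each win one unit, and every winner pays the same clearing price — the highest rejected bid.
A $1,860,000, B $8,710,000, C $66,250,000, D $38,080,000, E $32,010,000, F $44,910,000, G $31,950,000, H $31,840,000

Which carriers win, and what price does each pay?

Ordering the bids: 66,250,000 (C), 44,910,000 (F), 38,080,000 (D), 32,010,000 (E), 31,950,000 (G), 31,840,000 (H), 8,710,000 (B), …
Top 5: C, F, D, E, G.
Clearing price = highest rejected bid = $31,840,000.

C, F, D, E, G; each pays $31,840,000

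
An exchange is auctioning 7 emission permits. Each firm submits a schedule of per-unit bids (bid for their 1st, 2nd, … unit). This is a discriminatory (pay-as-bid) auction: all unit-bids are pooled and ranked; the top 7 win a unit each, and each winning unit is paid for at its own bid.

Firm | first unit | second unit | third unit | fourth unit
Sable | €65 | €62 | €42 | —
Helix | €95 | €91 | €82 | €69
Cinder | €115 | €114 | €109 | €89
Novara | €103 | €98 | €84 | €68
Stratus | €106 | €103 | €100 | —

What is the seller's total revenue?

Total revenue: €750

All unit-bids, highest first — top 7: 115 (Cinder-1), 114 (Cinder-2), 109 (Cinder-3), 106 (Stratus-1), 103 (Novara-1), 103 (Stratus-2), 100 (Stratus-3)
Next rejected bid: €98 (not a price — pay-as-bid).
Each winning unit pays its own bid.
Revenue = 115 + 114 + 109 + 106 + 103 + 103 + 100 = €750.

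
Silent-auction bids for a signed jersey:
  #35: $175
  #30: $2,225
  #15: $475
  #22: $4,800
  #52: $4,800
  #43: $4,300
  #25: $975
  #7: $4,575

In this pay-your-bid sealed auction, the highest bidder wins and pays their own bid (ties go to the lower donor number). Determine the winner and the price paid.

#22 pays $4,800

Pay-your-bid sealed auction: the highest bidder wins and pays their own bid.
Sorting bids: 4,800 (#22) > 4,800 (#52) > 4,575 (#7) > 4,300 (#43) > 2,225 (#30) > 975 (#25) > …
#22 and #52 tie at $4,800; tie-break gives it to #22.
First-price: #22 pays what they bid, $4,800.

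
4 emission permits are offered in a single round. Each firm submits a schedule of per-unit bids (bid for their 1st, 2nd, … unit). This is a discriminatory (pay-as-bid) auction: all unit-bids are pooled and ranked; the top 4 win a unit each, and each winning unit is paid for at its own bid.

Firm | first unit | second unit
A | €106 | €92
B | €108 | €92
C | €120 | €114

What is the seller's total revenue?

Total revenue: €448

Merging the schedules and taking the best 4: 120 (C-1), 114 (C-2), 108 (B-1), 106 (A-1)
Next rejected bid: €92 (not a price — pay-as-bid).
Each winning unit pays its own bid.
Revenue = 120 + 114 + 108 + 106 = €448.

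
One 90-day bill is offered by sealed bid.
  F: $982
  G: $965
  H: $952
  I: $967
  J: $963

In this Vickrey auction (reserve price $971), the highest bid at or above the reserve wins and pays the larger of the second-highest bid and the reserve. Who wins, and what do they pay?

Bids ranked: 982 (F) > 967 (I) > 965 (G) > 963 (J) > 952 (H)
Highest eligible bid: F at $982.
max(second-highest $967, reserve $971) = $971.

F pays $971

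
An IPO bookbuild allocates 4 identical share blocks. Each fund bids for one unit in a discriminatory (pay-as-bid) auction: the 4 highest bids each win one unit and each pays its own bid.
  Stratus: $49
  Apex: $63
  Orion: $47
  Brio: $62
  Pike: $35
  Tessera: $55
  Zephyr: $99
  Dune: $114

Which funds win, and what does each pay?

Dune $114, Zephyr $99, Apex $63, Brio $62

Sorting: 114 (Dune), 99 (Zephyr), 63 (Apex), 62 (Brio), 55 (Tessera), 49 (Stratus), …
The 4 highest are Dune, Zephyr, Apex, Brio.
Each winner pays its own bid: Dune $114, Zephyr $99, Apex $63, Brio $62.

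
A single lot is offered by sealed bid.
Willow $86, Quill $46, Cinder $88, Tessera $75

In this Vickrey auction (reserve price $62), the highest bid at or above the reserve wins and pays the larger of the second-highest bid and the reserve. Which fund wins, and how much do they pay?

Vickrey auction (reserve price $62): the highest bid at or above the reserve wins and pays the larger of the second-highest bid and the reserve.
Bids ranked: 88 (Cinder) > 86 (Willow) > 75 (Tessera) > 46 (Quill)
Highest eligible bid: Cinder at $88.
Second-highest bid $86 exceeds the reserve $62 → payment $86.

Cinder pays $86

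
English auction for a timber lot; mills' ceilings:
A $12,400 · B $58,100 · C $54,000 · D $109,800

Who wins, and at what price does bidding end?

Limits ranked: 109,800 (D) > 58,100 (B) > 54,000 (C) > 12,400 (A)
Bidding ends when B exits at $58,100; D takes it.

D wins at $58,100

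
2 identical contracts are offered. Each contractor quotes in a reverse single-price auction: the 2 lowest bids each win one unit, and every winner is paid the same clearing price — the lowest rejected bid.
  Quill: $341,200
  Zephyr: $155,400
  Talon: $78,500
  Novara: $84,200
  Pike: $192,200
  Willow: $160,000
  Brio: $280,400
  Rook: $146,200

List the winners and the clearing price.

Ordering the bids: 78,500 (Talon), 84,200 (Novara), 146,200 (Rook), 155,400 (Zephyr), …
Lowest 2: Talon, Novara.
Clearing price = lowest rejected bid = $146,200.

Talon, Novara; each is paid $146,200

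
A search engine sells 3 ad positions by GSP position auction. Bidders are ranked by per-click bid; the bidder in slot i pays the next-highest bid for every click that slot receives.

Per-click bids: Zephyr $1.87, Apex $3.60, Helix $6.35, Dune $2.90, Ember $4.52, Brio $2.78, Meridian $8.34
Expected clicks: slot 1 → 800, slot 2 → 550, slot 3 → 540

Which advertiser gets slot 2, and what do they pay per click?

Helix; $4.52 per click

Ranked by bid: $8.34 (Meridian) > $6.35 (Helix) > $4.52 (Ember) > $3.60 (Apex) > …
Slot 2 goes to the second-ranked bidder, Helix, who pays the next bid down: $4.52/click.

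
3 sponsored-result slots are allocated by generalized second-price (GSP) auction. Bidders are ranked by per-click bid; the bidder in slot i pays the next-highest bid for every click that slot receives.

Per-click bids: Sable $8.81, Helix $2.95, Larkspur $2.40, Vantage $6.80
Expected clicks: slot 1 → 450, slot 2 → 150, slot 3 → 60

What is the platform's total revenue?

Total revenue: $3646.50

Sorting advertisers: $8.81 (Sable) > $6.80 (Vantage) > $2.95 (Helix) > $2.40 (Larkspur)
Slot 1: Sable pays $6.80 × 450 = $3060.00
Slot 2: Vantage pays $2.95 × 150 = $442.50
Slot 3: Helix pays $2.40 × 60 = $144.00
Total = $3646.50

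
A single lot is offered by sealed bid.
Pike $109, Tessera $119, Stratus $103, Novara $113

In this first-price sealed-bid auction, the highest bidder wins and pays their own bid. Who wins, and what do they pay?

Tessera pays $119

Rule: the highest bidder wins and pays their own bid.
Sorting bids: 119 (Tessera) > 113 (Novara) > 109 (Pike) > 103 (Stratus)
Tessera has the highest bid and pays exactly that: $119.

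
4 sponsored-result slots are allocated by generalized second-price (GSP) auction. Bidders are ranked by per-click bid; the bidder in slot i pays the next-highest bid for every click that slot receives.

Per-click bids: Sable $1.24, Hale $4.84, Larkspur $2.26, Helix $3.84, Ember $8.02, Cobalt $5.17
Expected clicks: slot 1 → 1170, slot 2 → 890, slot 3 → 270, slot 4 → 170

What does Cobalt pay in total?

Cobalt pays $4307.60

Ranked by bid: $8.02 (Ember) > $5.17 (Cobalt) > $4.84 (Hale) > $3.84 (Helix) > $2.26 (Larkspur) > …
Cobalt holds slot 2 → pays next bid $4.84 × 890 clicks = $4307.60.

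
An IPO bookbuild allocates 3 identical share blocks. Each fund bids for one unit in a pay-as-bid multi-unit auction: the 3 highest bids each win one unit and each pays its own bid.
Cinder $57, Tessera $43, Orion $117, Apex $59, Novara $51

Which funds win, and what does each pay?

Orion $117, Apex $59, Cinder $57

Bids ranked high→low: 117 (Orion), 59 (Apex), 57 (Cinder), 51 (Novara), 43 (Tessera)
Winners (3 units): Orion, Apex, Cinder.
Each winner pays its own bid: Orion $117, Apex $59, Cinder $57.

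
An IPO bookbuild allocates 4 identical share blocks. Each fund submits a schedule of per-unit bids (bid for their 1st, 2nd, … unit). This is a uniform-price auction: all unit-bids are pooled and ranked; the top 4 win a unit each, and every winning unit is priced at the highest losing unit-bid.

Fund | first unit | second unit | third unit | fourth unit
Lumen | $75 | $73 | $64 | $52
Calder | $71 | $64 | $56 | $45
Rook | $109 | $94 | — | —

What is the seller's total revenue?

Pooled unit-bids ranked (top 4): 109 (Rook-1), 94 (Rook-2), 75 (Lumen-1), 73 (Lumen-2)
The (k+1)-th unit-bid is $71.
Allocation: Lumen 2, Rook 2. Every unit priced at $71.
Revenue = 4 × 71 = $284.

Total revenue: $284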